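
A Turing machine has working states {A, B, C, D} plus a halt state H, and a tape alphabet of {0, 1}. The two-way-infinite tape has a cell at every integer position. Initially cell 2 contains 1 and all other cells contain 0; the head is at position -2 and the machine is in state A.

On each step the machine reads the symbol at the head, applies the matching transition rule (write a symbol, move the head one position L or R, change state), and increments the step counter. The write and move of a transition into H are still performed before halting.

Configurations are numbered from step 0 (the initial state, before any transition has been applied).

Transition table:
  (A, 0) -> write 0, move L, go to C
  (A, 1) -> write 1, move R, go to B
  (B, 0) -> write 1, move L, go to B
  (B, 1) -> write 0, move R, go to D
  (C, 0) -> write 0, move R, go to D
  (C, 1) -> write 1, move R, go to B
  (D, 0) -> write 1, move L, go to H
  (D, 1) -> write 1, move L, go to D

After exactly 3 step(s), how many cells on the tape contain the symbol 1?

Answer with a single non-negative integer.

Answer: 2

Derivation:
Step 1: in state A at pos -2, read 0 -> (A,0)->write 0,move L,goto C. Now: state=C, head=-3, tape[-4..3]=00000010 (head:  ^)
Step 2: in state C at pos -3, read 0 -> (C,0)->write 0,move R,goto D. Now: state=D, head=-2, tape[-4..3]=00000010 (head:   ^)
Step 3: in state D at pos -2, read 0 -> (D,0)->write 1,move L,goto H. Now: state=H, head=-3, tape[-4..3]=00100010 (head:  ^)
Cells containing 1 after step 3: {-2, 2} -> 2 cell(s)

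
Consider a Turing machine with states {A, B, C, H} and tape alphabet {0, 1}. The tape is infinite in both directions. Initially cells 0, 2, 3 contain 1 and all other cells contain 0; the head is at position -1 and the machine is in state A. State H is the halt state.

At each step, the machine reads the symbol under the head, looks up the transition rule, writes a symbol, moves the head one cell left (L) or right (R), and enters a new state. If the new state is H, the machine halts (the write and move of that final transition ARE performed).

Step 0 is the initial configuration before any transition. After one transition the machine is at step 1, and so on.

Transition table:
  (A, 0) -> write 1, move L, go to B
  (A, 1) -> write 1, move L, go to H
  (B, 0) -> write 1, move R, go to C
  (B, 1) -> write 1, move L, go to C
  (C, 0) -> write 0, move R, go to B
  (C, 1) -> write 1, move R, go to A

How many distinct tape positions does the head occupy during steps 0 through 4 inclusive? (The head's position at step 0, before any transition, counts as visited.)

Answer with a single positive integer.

Step 1: in state A at pos -1, read 0 -> (A,0)->write 1,move L,goto B. Now: state=B, head=-2, tape[-3..4]=00110110 (head:  ^)
Step 2: in state B at pos -2, read 0 -> (B,0)->write 1,move R,goto C. Now: state=C, head=-1, tape[-3..4]=01110110 (head:   ^)
Step 3: in state C at pos -1, read 1 -> (C,1)->write 1,move R,goto A. Now: state=A, head=0, tape[-3..4]=01110110 (head:    ^)
Step 4: in state A at pos 0, read 1 -> (A,1)->write 1,move L,goto H. Now: state=H, head=-1, tape[-3..4]=01110110 (head:   ^)
Head positions at steps 0..4: starting at -1, distinct positions visited = {-2, -1, 0} -> 3 position(s)

Answer: 3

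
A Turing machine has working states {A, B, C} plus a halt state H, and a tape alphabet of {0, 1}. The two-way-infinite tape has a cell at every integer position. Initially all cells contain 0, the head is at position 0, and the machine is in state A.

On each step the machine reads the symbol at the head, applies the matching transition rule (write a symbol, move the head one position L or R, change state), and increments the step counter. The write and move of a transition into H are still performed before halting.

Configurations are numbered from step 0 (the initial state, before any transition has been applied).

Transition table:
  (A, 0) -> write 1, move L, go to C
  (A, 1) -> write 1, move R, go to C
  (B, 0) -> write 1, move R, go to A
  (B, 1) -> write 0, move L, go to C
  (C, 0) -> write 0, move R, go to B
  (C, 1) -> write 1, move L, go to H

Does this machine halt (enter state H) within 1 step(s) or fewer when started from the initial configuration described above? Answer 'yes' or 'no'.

Answer: no

Derivation:
Step 1: in state A at pos 0, read 0 -> (A,0)->write 1,move L,goto C. Now: state=C, head=-1, tape[-2..1]=0010 (head:  ^)
After 1 step(s): state = C (not H) -> not halted within 1 -> no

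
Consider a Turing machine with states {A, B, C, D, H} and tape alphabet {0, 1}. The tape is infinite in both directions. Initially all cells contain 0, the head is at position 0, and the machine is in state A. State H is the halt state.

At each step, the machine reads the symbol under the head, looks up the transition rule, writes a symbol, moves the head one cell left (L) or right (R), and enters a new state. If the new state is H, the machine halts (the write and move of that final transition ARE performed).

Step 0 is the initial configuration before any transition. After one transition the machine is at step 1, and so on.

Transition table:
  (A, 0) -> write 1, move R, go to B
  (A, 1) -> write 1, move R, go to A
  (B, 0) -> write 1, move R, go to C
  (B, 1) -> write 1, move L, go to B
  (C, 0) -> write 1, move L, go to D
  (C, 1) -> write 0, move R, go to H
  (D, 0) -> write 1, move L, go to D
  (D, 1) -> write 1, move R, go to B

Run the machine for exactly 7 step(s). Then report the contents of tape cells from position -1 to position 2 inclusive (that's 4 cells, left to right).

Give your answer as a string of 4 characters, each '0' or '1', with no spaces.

Step 1: in state A at pos 0, read 0 -> (A,0)->write 1,move R,goto B. Now: state=B, head=1, tape[-1..2]=0100 (head:   ^)
Step 2: in state B at pos 1, read 0 -> (B,0)->write 1,move R,goto C. Now: state=C, head=2, tape[-1..3]=01100 (head:    ^)
Step 3: in state C at pos 2, read 0 -> (C,0)->write 1,move L,goto D. Now: state=D, head=1, tape[-1..3]=01110 (head:   ^)
Step 4: in state D at pos 1, read 1 -> (D,1)->write 1,move R,goto B. Now: state=B, head=2, tape[-1..3]=01110 (head:    ^)
Step 5: in state B at pos 2, read 1 -> (B,1)->write 1,move L,goto B. Now: state=B, head=1, tape[-1..3]=01110 (head:   ^)
Step 6: in state B at pos 1, read 1 -> (B,1)->write 1,move L,goto B. Now: state=B, head=0, tape[-1..3]=01110 (head:  ^)
Step 7: in state B at pos 0, read 1 -> (B,1)->write 1,move L,goto B. Now: state=B, head=-1, tape[-2..3]=001110 (head:  ^)

Answer: 0111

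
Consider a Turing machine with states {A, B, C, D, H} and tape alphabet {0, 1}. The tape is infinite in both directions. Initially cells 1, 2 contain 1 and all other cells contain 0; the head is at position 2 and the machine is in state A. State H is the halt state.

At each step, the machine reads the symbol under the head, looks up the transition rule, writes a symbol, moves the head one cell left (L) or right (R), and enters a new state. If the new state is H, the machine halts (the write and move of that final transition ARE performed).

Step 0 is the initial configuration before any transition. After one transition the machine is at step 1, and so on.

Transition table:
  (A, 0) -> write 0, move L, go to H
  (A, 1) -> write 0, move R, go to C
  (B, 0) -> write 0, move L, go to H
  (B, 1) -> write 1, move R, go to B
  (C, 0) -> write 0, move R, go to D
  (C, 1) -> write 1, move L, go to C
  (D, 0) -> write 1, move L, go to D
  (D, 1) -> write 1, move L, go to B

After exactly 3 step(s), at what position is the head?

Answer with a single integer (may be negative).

Step 1: in state A at pos 2, read 1 -> (A,1)->write 0,move R,goto C. Now: state=C, head=3, tape[0..4]=01000 (head:    ^)
Step 2: in state C at pos 3, read 0 -> (C,0)->write 0,move R,goto D. Now: state=D, head=4, tape[0..5]=010000 (head:     ^)
Step 3: in state D at pos 4, read 0 -> (D,0)->write 1,move L,goto D. Now: state=D, head=3, tape[0..5]=010010 (head:    ^)

Answer: 3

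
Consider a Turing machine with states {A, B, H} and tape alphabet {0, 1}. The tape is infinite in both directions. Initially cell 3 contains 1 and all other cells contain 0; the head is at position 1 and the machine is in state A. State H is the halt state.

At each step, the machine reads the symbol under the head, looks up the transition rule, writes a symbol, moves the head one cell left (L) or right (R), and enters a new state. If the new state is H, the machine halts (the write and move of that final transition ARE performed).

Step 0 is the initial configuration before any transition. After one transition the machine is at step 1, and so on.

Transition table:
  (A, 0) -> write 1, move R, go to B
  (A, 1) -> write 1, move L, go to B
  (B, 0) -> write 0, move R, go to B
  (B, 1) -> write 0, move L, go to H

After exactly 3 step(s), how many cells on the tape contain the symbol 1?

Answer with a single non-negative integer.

Step 1: in state A at pos 1, read 0 -> (A,0)->write 1,move R,goto B. Now: state=B, head=2, tape[0..4]=01010 (head:   ^)
Step 2: in state B at pos 2, read 0 -> (B,0)->write 0,move R,goto B. Now: state=B, head=3, tape[0..4]=01010 (head:    ^)
Step 3: in state B at pos 3, read 1 -> (B,1)->write 0,move L,goto H. Now: state=H, head=2, tape[0..4]=01000 (head:   ^)
Cells containing 1 after step 3: {1} -> 1 cell(s)

Answer: 1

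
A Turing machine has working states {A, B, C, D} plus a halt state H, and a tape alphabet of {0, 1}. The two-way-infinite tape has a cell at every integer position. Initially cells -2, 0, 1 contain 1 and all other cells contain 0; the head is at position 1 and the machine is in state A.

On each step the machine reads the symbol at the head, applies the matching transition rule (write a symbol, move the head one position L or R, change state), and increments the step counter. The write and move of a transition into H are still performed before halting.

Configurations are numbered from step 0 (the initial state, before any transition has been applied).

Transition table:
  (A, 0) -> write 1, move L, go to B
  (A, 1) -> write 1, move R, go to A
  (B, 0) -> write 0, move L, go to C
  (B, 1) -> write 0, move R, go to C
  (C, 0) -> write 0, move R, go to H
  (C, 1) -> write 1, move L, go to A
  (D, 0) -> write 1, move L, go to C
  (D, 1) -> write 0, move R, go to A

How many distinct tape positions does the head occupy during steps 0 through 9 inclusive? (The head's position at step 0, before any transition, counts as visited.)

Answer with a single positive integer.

Step 1: in state A at pos 1, read 1 -> (A,1)->write 1,move R,goto A. Now: state=A, head=2, tape[-3..3]=0101100 (head:      ^)
Step 2: in state A at pos 2, read 0 -> (A,0)->write 1,move L,goto B. Now: state=B, head=1, tape[-3..3]=0101110 (head:     ^)
Step 3: in state B at pos 1, read 1 -> (B,1)->write 0,move R,goto C. Now: state=C, head=2, tape[-3..3]=0101010 (head:      ^)
Step 4: in state C at pos 2, read 1 -> (C,1)->write 1,move L,goto A. Now: state=A, head=1, tape[-3..3]=0101010 (head:     ^)
Step 5: in state A at pos 1, read 0 -> (A,0)->write 1,move L,goto B. Now: state=B, head=0, tape[-3..3]=0101110 (head:    ^)
Step 6: in state B at pos 0, read 1 -> (B,1)->write 0,move R,goto C. Now: state=C, head=1, tape[-3..3]=0100110 (head:     ^)
Step 7: in state C at pos 1, read 1 -> (C,1)->write 1,move L,goto A. Now: state=A, head=0, tape[-3..3]=0100110 (head:    ^)
Step 8: in state A at pos 0, read 0 -> (A,0)->write 1,move L,goto B. Now: state=B, head=-1, tape[-3..3]=0101110 (head:   ^)
Step 9: in state B at pos -1, read 0 -> (B,0)->write 0,move L,goto C. Now: state=C, head=-2, tape[-3..3]=0101110 (head:  ^)
Head positions at steps 0..9: starting at 1, distinct positions visited = {-2, -1, 0, 1, 2} -> 5 position(s)

Answer: 5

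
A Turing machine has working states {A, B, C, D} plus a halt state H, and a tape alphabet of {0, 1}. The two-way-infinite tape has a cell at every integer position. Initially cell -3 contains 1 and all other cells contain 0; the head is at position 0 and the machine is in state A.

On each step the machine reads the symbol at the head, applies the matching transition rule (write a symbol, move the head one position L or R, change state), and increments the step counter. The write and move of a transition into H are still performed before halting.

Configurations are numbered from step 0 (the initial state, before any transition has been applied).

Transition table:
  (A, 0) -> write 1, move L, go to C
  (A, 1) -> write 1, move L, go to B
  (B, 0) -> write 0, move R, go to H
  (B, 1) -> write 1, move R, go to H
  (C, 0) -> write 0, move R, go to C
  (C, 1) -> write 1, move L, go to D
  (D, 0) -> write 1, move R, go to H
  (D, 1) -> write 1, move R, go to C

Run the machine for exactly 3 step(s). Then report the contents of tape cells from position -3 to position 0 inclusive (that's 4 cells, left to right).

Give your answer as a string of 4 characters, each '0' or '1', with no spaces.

Answer: 1001

Derivation:
Step 1: in state A at pos 0, read 0 -> (A,0)->write 1,move L,goto C. Now: state=C, head=-1, tape[-4..1]=010010 (head:    ^)
Step 2: in state C at pos -1, read 0 -> (C,0)->write 0,move R,goto C. Now: state=C, head=0, tape[-4..1]=010010 (head:     ^)
Step 3: in state C at pos 0, read 1 -> (C,1)->write 1,move L,goto D. Now: state=D, head=-1, tape[-4..1]=010010 (head:    ^)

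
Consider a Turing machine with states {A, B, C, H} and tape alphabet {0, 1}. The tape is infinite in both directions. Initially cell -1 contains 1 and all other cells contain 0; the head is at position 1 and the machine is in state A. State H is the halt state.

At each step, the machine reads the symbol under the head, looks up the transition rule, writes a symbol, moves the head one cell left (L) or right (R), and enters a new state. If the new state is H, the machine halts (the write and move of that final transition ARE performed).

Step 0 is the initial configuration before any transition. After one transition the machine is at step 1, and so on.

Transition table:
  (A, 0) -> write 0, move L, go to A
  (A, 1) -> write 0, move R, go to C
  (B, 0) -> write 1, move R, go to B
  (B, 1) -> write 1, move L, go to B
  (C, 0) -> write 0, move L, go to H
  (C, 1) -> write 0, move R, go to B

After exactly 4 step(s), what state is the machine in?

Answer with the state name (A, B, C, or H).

Step 1: in state A at pos 1, read 0 -> (A,0)->write 0,move L,goto A. Now: state=A, head=0, tape[-2..2]=01000 (head:   ^)
Step 2: in state A at pos 0, read 0 -> (A,0)->write 0,move L,goto A. Now: state=A, head=-1, tape[-2..2]=01000 (head:  ^)
Step 3: in state A at pos -1, read 1 -> (A,1)->write 0,move R,goto C. Now: state=C, head=0, tape[-2..2]=00000 (head:   ^)
Step 4: in state C at pos 0, read 0 -> (C,0)->write 0,move L,goto H. Now: state=H, head=-1, tape[-2..2]=00000 (head:  ^)

Answer: H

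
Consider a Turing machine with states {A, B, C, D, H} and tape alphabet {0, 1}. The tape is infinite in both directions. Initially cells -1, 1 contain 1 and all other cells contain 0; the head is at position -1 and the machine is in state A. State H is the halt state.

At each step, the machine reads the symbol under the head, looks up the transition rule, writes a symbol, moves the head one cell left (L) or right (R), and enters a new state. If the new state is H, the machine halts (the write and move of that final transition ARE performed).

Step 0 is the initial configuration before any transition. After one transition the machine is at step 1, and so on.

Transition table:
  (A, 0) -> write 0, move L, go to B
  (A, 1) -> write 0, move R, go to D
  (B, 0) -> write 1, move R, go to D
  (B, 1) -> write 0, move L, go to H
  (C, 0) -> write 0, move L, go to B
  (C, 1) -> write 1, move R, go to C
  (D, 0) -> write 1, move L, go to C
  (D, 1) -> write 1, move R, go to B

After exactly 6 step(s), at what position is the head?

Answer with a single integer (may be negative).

Answer: -1

Derivation:
Step 1: in state A at pos -1, read 1 -> (A,1)->write 0,move R,goto D. Now: state=D, head=0, tape[-2..2]=00010 (head:   ^)
Step 2: in state D at pos 0, read 0 -> (D,0)->write 1,move L,goto C. Now: state=C, head=-1, tape[-2..2]=00110 (head:  ^)
Step 3: in state C at pos -1, read 0 -> (C,0)->write 0,move L,goto B. Now: state=B, head=-2, tape[-3..2]=000110 (head:  ^)
Step 4: in state B at pos -2, read 0 -> (B,0)->write 1,move R,goto D. Now: state=D, head=-1, tape[-3..2]=010110 (head:   ^)
Step 5: in state D at pos -1, read 0 -> (D,0)->write 1,move L,goto C. Now: state=C, head=-2, tape[-3..2]=011110 (head:  ^)
Step 6: in state C at pos -2, read 1 -> (C,1)->write 1,move R,goto C. Now: state=C, head=-1, tape[-3..2]=011110 (head:   ^)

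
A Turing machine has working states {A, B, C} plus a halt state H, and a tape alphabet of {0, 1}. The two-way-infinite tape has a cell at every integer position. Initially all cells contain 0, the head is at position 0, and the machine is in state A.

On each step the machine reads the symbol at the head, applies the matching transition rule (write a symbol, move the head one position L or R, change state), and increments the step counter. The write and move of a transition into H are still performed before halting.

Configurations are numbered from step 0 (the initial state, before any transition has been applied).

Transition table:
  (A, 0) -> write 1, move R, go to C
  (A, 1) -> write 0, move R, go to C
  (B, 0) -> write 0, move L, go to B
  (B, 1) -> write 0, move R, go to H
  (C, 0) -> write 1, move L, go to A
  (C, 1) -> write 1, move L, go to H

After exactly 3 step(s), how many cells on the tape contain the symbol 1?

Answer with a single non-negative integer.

Step 1: in state A at pos 0, read 0 -> (A,0)->write 1,move R,goto C. Now: state=C, head=1, tape[-1..2]=0100 (head:   ^)
Step 2: in state C at pos 1, read 0 -> (C,0)->write 1,move L,goto A. Now: state=A, head=0, tape[-1..2]=0110 (head:  ^)
Step 3: in state A at pos 0, read 1 -> (A,1)->write 0,move R,goto C. Now: state=C, head=1, tape[-1..2]=0010 (head:   ^)
Cells containing 1 after step 3: {1} -> 1 cell(s)

Answer: 1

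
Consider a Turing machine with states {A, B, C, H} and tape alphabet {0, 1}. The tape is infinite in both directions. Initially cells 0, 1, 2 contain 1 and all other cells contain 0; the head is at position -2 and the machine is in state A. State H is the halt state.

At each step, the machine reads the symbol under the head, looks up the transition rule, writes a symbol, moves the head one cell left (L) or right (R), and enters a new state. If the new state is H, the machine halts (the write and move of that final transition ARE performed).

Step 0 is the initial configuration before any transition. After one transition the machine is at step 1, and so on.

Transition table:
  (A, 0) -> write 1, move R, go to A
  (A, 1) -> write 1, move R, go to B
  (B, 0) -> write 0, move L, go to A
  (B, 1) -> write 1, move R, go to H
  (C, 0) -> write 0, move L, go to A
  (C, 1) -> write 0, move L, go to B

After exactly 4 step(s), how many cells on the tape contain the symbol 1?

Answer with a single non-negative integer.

Step 1: in state A at pos -2, read 0 -> (A,0)->write 1,move R,goto A. Now: state=A, head=-1, tape[-3..3]=0101110 (head:   ^)
Step 2: in state A at pos -1, read 0 -> (A,0)->write 1,move R,goto A. Now: state=A, head=0, tape[-3..3]=0111110 (head:    ^)
Step 3: in state A at pos 0, read 1 -> (A,1)->write 1,move R,goto B. Now: state=B, head=1, tape[-3..3]=0111110 (head:     ^)
Step 4: in state B at pos 1, read 1 -> (B,1)->write 1,move R,goto H. Now: state=H, head=2, tape[-3..3]=0111110 (head:      ^)
Cells containing 1 after step 4: {-2, -1, 0, 1, 2} -> 5 cell(s)

Answer: 5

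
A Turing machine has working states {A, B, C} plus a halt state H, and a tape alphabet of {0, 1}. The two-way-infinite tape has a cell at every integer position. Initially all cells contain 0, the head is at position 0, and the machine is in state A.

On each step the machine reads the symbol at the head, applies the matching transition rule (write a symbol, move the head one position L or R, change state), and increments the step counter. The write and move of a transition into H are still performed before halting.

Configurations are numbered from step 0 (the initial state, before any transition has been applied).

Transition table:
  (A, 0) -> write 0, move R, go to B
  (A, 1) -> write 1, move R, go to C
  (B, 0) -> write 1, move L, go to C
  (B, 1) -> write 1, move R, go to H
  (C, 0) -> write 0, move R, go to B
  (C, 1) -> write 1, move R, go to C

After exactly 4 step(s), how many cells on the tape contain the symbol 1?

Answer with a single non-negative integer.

Answer: 1

Derivation:
Step 1: in state A at pos 0, read 0 -> (A,0)->write 0,move R,goto B. Now: state=B, head=1, tape[-1..2]=0000 (head:   ^)
Step 2: in state B at pos 1, read 0 -> (B,0)->write 1,move L,goto C. Now: state=C, head=0, tape[-1..2]=0010 (head:  ^)
Step 3: in state C at pos 0, read 0 -> (C,0)->write 0,move R,goto B. Now: state=B, head=1, tape[-1..2]=0010 (head:   ^)
Step 4: in state B at pos 1, read 1 -> (B,1)->write 1,move R,goto H. Now: state=H, head=2, tape[-1..3]=00100 (head:    ^)
Cells containing 1 after step 4: {1} -> 1 cell(s)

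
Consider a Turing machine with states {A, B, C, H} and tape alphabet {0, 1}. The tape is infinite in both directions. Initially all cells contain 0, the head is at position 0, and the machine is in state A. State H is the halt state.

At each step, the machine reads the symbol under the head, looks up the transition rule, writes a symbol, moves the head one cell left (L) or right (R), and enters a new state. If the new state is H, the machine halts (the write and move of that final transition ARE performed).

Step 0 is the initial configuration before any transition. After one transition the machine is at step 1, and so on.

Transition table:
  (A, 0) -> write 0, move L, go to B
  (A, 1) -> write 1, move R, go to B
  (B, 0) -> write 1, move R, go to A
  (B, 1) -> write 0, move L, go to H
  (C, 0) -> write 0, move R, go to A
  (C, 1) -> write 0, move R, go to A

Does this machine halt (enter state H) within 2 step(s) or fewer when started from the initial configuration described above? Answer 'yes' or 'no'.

Answer: no

Derivation:
Step 1: in state A at pos 0, read 0 -> (A,0)->write 0,move L,goto B. Now: state=B, head=-1, tape[-2..1]=0000 (head:  ^)
Step 2: in state B at pos -1, read 0 -> (B,0)->write 1,move R,goto A. Now: state=A, head=0, tape[-2..1]=0100 (head:   ^)
After 2 step(s): state = A (not H) -> not halted within 2 -> no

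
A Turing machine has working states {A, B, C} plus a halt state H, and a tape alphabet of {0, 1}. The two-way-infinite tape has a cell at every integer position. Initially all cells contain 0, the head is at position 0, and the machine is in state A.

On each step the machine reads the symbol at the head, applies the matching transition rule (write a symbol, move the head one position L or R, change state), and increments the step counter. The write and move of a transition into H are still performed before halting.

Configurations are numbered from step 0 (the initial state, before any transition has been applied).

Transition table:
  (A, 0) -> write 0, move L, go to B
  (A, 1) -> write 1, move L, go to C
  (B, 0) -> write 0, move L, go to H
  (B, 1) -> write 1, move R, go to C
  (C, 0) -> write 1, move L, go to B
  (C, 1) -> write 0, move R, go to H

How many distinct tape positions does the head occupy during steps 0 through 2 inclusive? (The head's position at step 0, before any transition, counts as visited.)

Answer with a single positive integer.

Step 1: in state A at pos 0, read 0 -> (A,0)->write 0,move L,goto B. Now: state=B, head=-1, tape[-2..1]=0000 (head:  ^)
Step 2: in state B at pos -1, read 0 -> (B,0)->write 0,move L,goto H. Now: state=H, head=-2, tape[-3..1]=00000 (head:  ^)
Head positions at steps 0..2: starting at 0, distinct positions visited = {-2, -1, 0} -> 3 position(s)

Answer: 3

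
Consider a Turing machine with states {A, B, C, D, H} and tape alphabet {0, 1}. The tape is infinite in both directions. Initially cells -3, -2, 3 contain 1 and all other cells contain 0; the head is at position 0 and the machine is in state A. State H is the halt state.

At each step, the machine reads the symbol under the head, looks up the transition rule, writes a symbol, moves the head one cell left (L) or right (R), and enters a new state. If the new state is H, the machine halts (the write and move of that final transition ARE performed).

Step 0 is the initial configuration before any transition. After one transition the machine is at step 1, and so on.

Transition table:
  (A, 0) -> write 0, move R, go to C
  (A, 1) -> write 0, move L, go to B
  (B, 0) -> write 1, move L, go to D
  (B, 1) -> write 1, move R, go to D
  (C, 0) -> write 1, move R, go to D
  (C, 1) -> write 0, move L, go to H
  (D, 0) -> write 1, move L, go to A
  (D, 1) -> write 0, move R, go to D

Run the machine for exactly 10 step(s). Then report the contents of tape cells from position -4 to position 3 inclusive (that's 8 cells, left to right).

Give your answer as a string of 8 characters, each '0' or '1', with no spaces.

Step 1: in state A at pos 0, read 0 -> (A,0)->write 0,move R,goto C. Now: state=C, head=1, tape[-4..4]=011000010 (head:      ^)
Step 2: in state C at pos 1, read 0 -> (C,0)->write 1,move R,goto D. Now: state=D, head=2, tape[-4..4]=011001010 (head:       ^)
Step 3: in state D at pos 2, read 0 -> (D,0)->write 1,move L,goto A. Now: state=A, head=1, tape[-4..4]=011001110 (head:      ^)
Step 4: in state A at pos 1, read 1 -> (A,1)->write 0,move L,goto B. Now: state=B, head=0, tape[-4..4]=011000110 (head:     ^)
Step 5: in state B at pos 0, read 0 -> (B,0)->write 1,move L,goto D. Now: state=D, head=-1, tape[-4..4]=011010110 (head:    ^)
Step 6: in state D at pos -1, read 0 -> (D,0)->write 1,move L,goto A. Now: state=A, head=-2, tape[-4..4]=011110110 (head:   ^)
Step 7: in state A at pos -2, read 1 -> (A,1)->write 0,move L,goto B. Now: state=B, head=-3, tape[-4..4]=010110110 (head:  ^)
Step 8: in state B at pos -3, read 1 -> (B,1)->write 1,move R,goto D. Now: state=D, head=-2, tape[-4..4]=010110110 (head:   ^)
Step 9: in state D at pos -2, read 0 -> (D,0)->write 1,move L,goto A. Now: state=A, head=-3, tape[-4..4]=011110110 (head:  ^)
Step 10: in state A at pos -3, read 1 -> (A,1)->write 0,move L,goto B. Now: state=B, head=-4, tape[-5..4]=0001110110 (head:  ^)

Answer: 00111011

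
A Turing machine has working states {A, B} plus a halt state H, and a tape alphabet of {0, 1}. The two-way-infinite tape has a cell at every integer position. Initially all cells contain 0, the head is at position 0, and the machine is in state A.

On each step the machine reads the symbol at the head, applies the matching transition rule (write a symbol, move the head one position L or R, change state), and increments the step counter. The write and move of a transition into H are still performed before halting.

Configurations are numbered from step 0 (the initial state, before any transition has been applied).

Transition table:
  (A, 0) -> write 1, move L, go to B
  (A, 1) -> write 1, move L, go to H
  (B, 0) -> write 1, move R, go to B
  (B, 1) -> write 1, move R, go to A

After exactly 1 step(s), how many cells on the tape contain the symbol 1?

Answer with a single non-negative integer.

Step 1: in state A at pos 0, read 0 -> (A,0)->write 1,move L,goto B. Now: state=B, head=-1, tape[-2..1]=0010 (head:  ^)
Cells containing 1 after step 1: {0} -> 1 cell(s)

Answer: 1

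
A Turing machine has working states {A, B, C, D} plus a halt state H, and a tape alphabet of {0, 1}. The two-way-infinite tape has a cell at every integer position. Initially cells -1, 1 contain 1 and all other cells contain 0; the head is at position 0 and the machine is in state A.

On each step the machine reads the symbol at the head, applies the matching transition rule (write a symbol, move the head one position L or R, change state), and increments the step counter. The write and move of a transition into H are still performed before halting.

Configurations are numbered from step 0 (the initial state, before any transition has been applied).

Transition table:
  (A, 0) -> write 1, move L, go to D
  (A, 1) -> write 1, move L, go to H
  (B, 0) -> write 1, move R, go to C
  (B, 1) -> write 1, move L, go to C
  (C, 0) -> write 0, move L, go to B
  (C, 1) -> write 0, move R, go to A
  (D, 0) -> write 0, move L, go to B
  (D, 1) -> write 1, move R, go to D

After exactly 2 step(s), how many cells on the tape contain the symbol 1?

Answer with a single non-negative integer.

Step 1: in state A at pos 0, read 0 -> (A,0)->write 1,move L,goto D. Now: state=D, head=-1, tape[-2..2]=01110 (head:  ^)
Step 2: in state D at pos -1, read 1 -> (D,1)->write 1,move R,goto D. Now: state=D, head=0, tape[-2..2]=01110 (head:   ^)
Cells containing 1 after step 2: {-1, 0, 1} -> 3 cell(s)

Answer: 3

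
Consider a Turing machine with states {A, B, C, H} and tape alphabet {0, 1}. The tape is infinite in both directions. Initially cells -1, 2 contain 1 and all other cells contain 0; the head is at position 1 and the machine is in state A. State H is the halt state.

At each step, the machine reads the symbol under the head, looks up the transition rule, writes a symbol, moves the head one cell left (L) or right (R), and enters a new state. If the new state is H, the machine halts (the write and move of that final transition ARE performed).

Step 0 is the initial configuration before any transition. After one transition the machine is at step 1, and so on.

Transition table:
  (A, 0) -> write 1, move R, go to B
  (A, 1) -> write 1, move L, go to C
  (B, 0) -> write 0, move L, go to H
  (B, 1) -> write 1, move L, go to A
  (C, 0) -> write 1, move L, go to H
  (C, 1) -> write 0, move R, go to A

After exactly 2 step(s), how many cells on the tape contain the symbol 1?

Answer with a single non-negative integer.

Step 1: in state A at pos 1, read 0 -> (A,0)->write 1,move R,goto B. Now: state=B, head=2, tape[-2..3]=010110 (head:     ^)
Step 2: in state B at pos 2, read 1 -> (B,1)->write 1,move L,goto A. Now: state=A, head=1, tape[-2..3]=010110 (head:    ^)
Cells containing 1 after step 2: {-1, 1, 2} -> 3 cell(s)

Answer: 3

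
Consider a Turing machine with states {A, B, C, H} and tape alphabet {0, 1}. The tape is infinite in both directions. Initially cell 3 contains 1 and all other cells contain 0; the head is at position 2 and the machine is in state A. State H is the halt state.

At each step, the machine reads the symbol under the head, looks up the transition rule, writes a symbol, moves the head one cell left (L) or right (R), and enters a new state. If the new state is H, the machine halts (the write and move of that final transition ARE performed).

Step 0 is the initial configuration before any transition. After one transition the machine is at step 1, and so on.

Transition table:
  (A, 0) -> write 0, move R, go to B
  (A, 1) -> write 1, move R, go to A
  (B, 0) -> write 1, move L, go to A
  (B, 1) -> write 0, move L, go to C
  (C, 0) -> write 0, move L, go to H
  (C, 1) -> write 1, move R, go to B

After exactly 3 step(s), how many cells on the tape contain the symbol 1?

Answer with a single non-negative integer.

Step 1: in state A at pos 2, read 0 -> (A,0)->write 0,move R,goto B. Now: state=B, head=3, tape[1..4]=0010 (head:   ^)
Step 2: in state B at pos 3, read 1 -> (B,1)->write 0,move L,goto C. Now: state=C, head=2, tape[1..4]=0000 (head:  ^)
Step 3: in state C at pos 2, read 0 -> (C,0)->write 0,move L,goto H. Now: state=H, head=1, tape[0..4]=00000 (head:  ^)
No cell contains 1 after step 3 -> 0 cell(s)

Answer: 0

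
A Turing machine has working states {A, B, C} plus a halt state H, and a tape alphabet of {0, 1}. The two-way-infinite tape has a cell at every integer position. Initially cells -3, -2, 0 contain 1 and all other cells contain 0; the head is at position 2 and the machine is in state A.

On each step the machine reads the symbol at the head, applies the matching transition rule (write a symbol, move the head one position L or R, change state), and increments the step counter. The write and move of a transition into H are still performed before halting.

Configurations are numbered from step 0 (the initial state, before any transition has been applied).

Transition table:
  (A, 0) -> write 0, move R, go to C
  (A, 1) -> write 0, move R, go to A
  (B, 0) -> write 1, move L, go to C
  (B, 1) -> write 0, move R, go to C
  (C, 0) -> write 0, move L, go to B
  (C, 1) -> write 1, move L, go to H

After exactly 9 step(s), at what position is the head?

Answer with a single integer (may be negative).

Step 1: in state A at pos 2, read 0 -> (A,0)->write 0,move R,goto C. Now: state=C, head=3, tape[-4..4]=011010000 (head:        ^)
Step 2: in state C at pos 3, read 0 -> (C,0)->write 0,move L,goto B. Now: state=B, head=2, tape[-4..4]=011010000 (head:       ^)
Step 3: in state B at pos 2, read 0 -> (B,0)->write 1,move L,goto C. Now: state=C, head=1, tape[-4..4]=011010100 (head:      ^)
Step 4: in state C at pos 1, read 0 -> (C,0)->write 0,move L,goto B. Now: state=B, head=0, tape[-4..4]=011010100 (head:     ^)
Step 5: in state B at pos 0, read 1 -> (B,1)->write 0,move R,goto C. Now: state=C, head=1, tape[-4..4]=011000100 (head:      ^)
Step 6: in state C at pos 1, read 0 -> (C,0)->write 0,move L,goto B. Now: state=B, head=0, tape[-4..4]=011000100 (head:     ^)
Step 7: in state B at pos 0, read 0 -> (B,0)->write 1,move L,goto C. Now: state=C, head=-1, tape[-4..4]=011010100 (head:    ^)
Step 8: in state C at pos -1, read 0 -> (C,0)->write 0,move L,goto B. Now: state=B, head=-2, tape[-4..4]=011010100 (head:   ^)
Step 9: in state B at pos -2, read 1 -> (B,1)->write 0,move R,goto C. Now: state=C, head=-1, tape[-4..4]=010010100 (head:    ^)

Answer: -1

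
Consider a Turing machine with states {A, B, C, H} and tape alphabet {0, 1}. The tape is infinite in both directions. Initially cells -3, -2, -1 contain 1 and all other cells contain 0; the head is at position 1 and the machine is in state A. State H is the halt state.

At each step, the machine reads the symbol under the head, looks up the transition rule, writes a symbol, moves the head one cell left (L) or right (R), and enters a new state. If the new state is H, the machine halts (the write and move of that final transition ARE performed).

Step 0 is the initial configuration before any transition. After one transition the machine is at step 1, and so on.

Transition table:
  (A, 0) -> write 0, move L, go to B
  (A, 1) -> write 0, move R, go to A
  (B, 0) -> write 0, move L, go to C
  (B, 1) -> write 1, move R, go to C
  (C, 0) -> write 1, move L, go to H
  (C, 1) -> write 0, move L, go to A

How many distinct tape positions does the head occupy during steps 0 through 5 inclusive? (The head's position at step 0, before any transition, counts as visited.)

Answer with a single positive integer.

Answer: 4

Derivation:
Step 1: in state A at pos 1, read 0 -> (A,0)->write 0,move L,goto B. Now: state=B, head=0, tape[-4..2]=0111000 (head:     ^)
Step 2: in state B at pos 0, read 0 -> (B,0)->write 0,move L,goto C. Now: state=C, head=-1, tape[-4..2]=0111000 (head:    ^)
Step 3: in state C at pos -1, read 1 -> (C,1)->write 0,move L,goto A. Now: state=A, head=-2, tape[-4..2]=0110000 (head:   ^)
Step 4: in state A at pos -2, read 1 -> (A,1)->write 0,move R,goto A. Now: state=A, head=-1, tape[-4..2]=0100000 (head:    ^)
Step 5: in state A at pos -1, read 0 -> (A,0)->write 0,move L,goto B. Now: state=B, head=-2, tape[-4..2]=0100000 (head:   ^)
Head positions at steps 0..5: starting at 1, distinct positions visited = {-2, -1, 0, 1} -> 4 position(s)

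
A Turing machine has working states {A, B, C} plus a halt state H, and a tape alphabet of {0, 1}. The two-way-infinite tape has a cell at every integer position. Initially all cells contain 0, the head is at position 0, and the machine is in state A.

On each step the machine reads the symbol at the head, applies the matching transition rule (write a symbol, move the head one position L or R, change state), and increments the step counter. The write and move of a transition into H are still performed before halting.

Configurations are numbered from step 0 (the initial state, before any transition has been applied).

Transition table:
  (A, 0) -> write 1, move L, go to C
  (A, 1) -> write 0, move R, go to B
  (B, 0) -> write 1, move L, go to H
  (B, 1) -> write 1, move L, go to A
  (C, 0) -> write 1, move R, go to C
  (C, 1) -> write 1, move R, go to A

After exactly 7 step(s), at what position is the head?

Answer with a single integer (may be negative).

Answer: 1

Derivation:
Step 1: in state A at pos 0, read 0 -> (A,0)->write 1,move L,goto C. Now: state=C, head=-1, tape[-2..1]=0010 (head:  ^)
Step 2: in state C at pos -1, read 0 -> (C,0)->write 1,move R,goto C. Now: state=C, head=0, tape[-2..1]=0110 (head:   ^)
Step 3: in state C at pos 0, read 1 -> (C,1)->write 1,move R,goto A. Now: state=A, head=1, tape[-2..2]=01100 (head:    ^)
Step 4: in state A at pos 1, read 0 -> (A,0)->write 1,move L,goto C. Now: state=C, head=0, tape[-2..2]=01110 (head:   ^)
Step 5: in state C at pos 0, read 1 -> (C,1)->write 1,move R,goto A. Now: state=A, head=1, tape[-2..2]=01110 (head:    ^)
Step 6: in state A at pos 1, read 1 -> (A,1)->write 0,move R,goto B. Now: state=B, head=2, tape[-2..3]=011000 (head:     ^)
Step 7: in state B at pos 2, read 0 -> (B,0)->write 1,move L,goto H. Now: state=H, head=1, tape[-2..3]=011010 (head:    ^)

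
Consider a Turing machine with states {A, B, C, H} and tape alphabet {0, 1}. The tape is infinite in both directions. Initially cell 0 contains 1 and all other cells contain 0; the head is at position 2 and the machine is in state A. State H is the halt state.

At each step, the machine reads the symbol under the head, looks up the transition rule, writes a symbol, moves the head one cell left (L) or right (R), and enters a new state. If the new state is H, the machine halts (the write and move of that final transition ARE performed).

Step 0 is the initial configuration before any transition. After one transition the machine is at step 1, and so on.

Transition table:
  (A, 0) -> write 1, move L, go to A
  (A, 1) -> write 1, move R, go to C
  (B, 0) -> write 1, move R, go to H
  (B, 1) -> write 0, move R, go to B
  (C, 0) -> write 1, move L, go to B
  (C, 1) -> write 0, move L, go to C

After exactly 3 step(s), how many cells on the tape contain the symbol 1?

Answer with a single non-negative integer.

Step 1: in state A at pos 2, read 0 -> (A,0)->write 1,move L,goto A. Now: state=A, head=1, tape[-1..3]=01010 (head:   ^)
Step 2: in state A at pos 1, read 0 -> (A,0)->write 1,move L,goto A. Now: state=A, head=0, tape[-1..3]=01110 (head:  ^)
Step 3: in state A at pos 0, read 1 -> (A,1)->write 1,move R,goto C. Now: state=C, head=1, tape[-1..3]=01110 (head:   ^)
Cells containing 1 after step 3: {0, 1, 2} -> 3 cell(s)

Answer: 3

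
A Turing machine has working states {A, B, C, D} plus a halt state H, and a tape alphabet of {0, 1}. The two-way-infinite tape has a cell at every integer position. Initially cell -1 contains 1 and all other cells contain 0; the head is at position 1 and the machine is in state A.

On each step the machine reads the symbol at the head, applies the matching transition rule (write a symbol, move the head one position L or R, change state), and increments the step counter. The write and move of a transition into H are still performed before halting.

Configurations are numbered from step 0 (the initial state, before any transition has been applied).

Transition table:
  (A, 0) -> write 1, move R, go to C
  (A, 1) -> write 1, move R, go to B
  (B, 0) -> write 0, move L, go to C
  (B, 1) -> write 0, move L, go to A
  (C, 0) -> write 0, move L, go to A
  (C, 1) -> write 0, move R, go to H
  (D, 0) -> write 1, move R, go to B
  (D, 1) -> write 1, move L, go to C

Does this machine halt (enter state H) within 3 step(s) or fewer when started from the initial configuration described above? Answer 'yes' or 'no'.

Step 1: in state A at pos 1, read 0 -> (A,0)->write 1,move R,goto C. Now: state=C, head=2, tape[-2..3]=010100 (head:     ^)
Step 2: in state C at pos 2, read 0 -> (C,0)->write 0,move L,goto A. Now: state=A, head=1, tape[-2..3]=010100 (head:    ^)
Step 3: in state A at pos 1, read 1 -> (A,1)->write 1,move R,goto B. Now: state=B, head=2, tape[-2..3]=010100 (head:     ^)
After 3 step(s): state = B (not H) -> not halted within 3 -> no

Answer: no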